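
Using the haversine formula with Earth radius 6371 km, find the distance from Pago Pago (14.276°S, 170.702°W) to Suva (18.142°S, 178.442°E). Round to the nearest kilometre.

Δλ = 178.442 − -170.702 = 349.144°; wrapped into (−180°, 180°]: -10.856°.
Δφ = -18.142 − -14.276 = -3.866°.
a = sin²(Δφ/2) + cos φ₁ · cos φ₂ · sin²(Δλ/2) = 0.009379.
c = 2·atan2(√a, √(1−a)) = 0.19399 rad → d = 6371·c ≈ 1235.91 km.

1236 km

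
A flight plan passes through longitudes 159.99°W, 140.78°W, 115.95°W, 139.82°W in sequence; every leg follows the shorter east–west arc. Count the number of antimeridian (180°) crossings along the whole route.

Leg 1: -159.99° → -140.78°, shortest Δλ = 19.21° (east) — does not cross 180°.
Leg 2: -140.78° → -115.95°, shortest Δλ = 24.83° (east) — does not cross 180°.
Leg 3: -115.95° → -139.82°, shortest Δλ = -23.87° (west) — does not cross 180°.
Total crossings: 0.

0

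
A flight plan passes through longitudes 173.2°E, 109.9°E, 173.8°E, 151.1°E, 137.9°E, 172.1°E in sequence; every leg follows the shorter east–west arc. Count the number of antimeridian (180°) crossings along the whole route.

0

Leg 1: +173.2° → +109.9°, shortest Δλ = -63.3° (west) — does not cross 180°.
Leg 2: +109.9° → +173.8°, shortest Δλ = 63.9° (east) — does not cross 180°.
Leg 3: +173.8° → +151.1°, shortest Δλ = -22.7° (west) — does not cross 180°.
Leg 4: +151.1° → +137.9°, shortest Δλ = -13.2° (west) — does not cross 180°.
Leg 5: +137.9° → +172.1°, shortest Δλ = 34.2° (east) — does not cross 180°.
Total crossings: 0.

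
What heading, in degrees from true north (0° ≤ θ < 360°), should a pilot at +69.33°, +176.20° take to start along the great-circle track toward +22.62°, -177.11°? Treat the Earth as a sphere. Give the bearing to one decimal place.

171.5°

Δλ = -177.11 − 176.20 = -353.31°; wrapped into (−180°, 180°]: 6.69°.
θ = atan2( sin Δλ · cos φ₂ , cos φ₁ · sin φ₂ − sin φ₁ · cos φ₂ · cos Δλ )
  = atan2(0.10754, -0.72201) = 171.529° → normalised to [0°, 360°): 171.529°.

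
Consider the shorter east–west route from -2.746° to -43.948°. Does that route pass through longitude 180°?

Signed shortest Δλ = ((-43.948 − -2.746 + 180) mod 360) − 180 = -41.202°.
Going west by 41.202° from -2.746° reaches -43.948° without touching 180°.

No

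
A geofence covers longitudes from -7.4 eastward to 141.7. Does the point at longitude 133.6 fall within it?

Yes

Band width going east from -7.4° to +141.7°: ((141.7 − -7.4) mod 360) = 149.1°.
Offset of +133.6° east of the west edge: ((133.6 − -7.4) mod 360) = 141.0°.
141.0° ≤ 149.1° ⇒ inside.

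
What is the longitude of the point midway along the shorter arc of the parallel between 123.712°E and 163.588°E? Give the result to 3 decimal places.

Signed shortest Δλ from +123.712° to +163.588° is +39.876°.
Midpoint longitude = +123.712° + (+39.876°)/2 = +123.712° + 19.938° = +143.650°.

143.650°E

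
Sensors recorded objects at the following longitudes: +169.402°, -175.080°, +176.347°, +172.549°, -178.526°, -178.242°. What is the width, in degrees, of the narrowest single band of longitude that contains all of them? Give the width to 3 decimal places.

15.518°

Sort the longitudes: -178.526°, -178.242°, -175.080°, +169.402°, +172.549°, +176.347°.
Eastward gaps between consecutive values (wrapping around): 0.284°, 3.162°, 344.482°, 3.147°, 3.798°, 5.127°.
Largest gap = 344.482° ⇒ minimal covering band is its complement: 360° − 344.482° = 15.518°.
Band runs from +169.402° eastward to -175.080°, crossing the antimeridian.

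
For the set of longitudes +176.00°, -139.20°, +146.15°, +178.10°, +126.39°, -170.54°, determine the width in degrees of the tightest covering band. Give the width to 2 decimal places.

94.41°

Sort the longitudes: -170.54°, -139.20°, +126.39°, +146.15°, +176.00°, +178.10°.
Eastward gaps between consecutive values (wrapping around): 31.34°, 265.59°, 19.76°, 29.85°, 2.10°, 11.36°.
Largest gap = 265.59° ⇒ minimal covering band is its complement: 360° − 265.59° = 94.41°.
Band runs from +126.39° eastward to -139.20°, crossing the antimeridian.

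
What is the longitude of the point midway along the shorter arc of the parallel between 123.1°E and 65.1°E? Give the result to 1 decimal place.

Signed shortest Δλ from +123.1° to +65.1° is -58.0°.
Midpoint longitude = +123.1° + (-58.0°)/2 = +123.1° − 29.0° = +94.1°.

94.1°E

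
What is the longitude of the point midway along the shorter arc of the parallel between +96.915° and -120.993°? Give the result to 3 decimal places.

+167.961°

Signed shortest Δλ from +96.915° to -120.993° is +142.092°.
Midpoint longitude = +96.915° + (+142.092°)/2 = +96.915° + 71.046° = +167.961°.
(The naïve average (+96.915 + -120.993)/2 = -12.039° is on the wrong side of the globe.)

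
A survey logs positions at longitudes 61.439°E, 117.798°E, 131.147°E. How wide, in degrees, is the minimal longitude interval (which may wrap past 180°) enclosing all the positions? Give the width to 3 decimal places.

69.708°

Sort the longitudes: +61.439°, +117.798°, +131.147°.
Eastward gaps between consecutive values (wrapping around): 56.359°, 13.349°, 290.292°.
Largest gap = 290.292° ⇒ minimal covering band is its complement: 360° − 290.292° = 69.708°.
Band runs from +61.439° eastward to +131.147°.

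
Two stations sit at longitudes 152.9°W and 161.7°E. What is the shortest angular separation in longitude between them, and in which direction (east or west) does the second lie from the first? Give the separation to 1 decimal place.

45.4° west

Raw difference: 161.7 − -152.9 = 314.6°.
Normalise into (−180°, 180°]: 314.6° − 360° = -45.4°.
Negative ⇒ the second point lies to the west; separation 45.4°.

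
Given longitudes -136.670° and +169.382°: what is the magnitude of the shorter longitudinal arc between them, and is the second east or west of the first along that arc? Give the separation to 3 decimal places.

53.948° west

Raw difference: 169.382 − -136.670 = 306.052°.
Normalise into (−180°, 180°]: 306.052° − 360° = -53.948°.
Negative ⇒ the second point lies to the west; separation 53.948°.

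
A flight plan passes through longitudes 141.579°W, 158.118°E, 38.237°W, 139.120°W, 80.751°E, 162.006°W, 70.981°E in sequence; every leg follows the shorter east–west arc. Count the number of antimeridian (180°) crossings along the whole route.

Leg 1: -141.579° → +158.118°, shortest Δλ = -60.303° (west) — crosses 180°.
Leg 2: +158.118° → -38.237°, shortest Δλ = 163.645° (east) — crosses 180°.
Leg 3: -38.237° → -139.120°, shortest Δλ = -100.883° (west) — does not cross 180°.
Leg 4: -139.120° → +80.751°, shortest Δλ = -140.129° (west) — crosses 180°.
Leg 5: +80.751° → -162.006°, shortest Δλ = 117.243° (east) — crosses 180°.
Leg 6: -162.006° → +70.981°, shortest Δλ = -127.013° (west) — crosses 180°.
Total crossings: 5.

5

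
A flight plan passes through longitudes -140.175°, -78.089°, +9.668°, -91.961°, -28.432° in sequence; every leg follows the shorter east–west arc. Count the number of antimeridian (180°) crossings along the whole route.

0

Leg 1: -140.175° → -78.089°, shortest Δλ = 62.086° (east) — does not cross 180°.
Leg 2: -78.089° → +9.668°, shortest Δλ = 87.757° (east) — does not cross 180°.
Leg 3: +9.668° → -91.961°, shortest Δλ = -101.629° (west) — does not cross 180°.
Leg 4: -91.961° → -28.432°, shortest Δλ = 63.529° (east) — does not cross 180°.
Total crossings: 0.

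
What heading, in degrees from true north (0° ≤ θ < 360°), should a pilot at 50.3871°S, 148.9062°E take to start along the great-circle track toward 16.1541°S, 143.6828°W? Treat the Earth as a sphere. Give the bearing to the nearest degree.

Δλ = -143.6828 − 148.9062 = -292.5890°; wrapped into (−180°, 180°]: 67.4110°.
θ = atan2( sin Δλ · cos φ₂ , cos φ₁ · sin φ₂ − sin φ₁ · cos φ₂ · cos Δλ )
  = atan2(0.88683, 0.10684) = 83.131° → normalised to [0°, 360°): 83.131°.

83°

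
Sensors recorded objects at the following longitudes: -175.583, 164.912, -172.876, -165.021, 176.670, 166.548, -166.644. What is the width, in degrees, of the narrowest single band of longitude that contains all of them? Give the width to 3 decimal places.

Sort the longitudes: -175.583°, -172.876°, -166.644°, -165.021°, +164.912°, +166.548°, +176.670°.
Eastward gaps between consecutive values (wrapping around): 2.707°, 6.232°, 1.623°, 329.933°, 1.636°, 10.122°, 7.747°.
Largest gap = 329.933° ⇒ minimal covering band is its complement: 360° − 329.933° = 30.067°.
Band runs from +164.912° eastward to -165.021°, crossing the antimeridian.

30.067°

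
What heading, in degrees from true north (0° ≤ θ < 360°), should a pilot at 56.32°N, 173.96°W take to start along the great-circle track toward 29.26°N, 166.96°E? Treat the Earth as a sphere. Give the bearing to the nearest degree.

Δλ = 166.96 − -173.96 = 340.92°; wrapped into (−180°, 180°]: -19.08°.
θ = atan2( sin Δλ · cos φ₂ , cos φ₁ · sin φ₂ − sin φ₁ · cos φ₂ · cos Δλ )
  = atan2(-0.28518, -0.41504) = -145.506° → normalised to [0°, 360°): 214.494°.

214°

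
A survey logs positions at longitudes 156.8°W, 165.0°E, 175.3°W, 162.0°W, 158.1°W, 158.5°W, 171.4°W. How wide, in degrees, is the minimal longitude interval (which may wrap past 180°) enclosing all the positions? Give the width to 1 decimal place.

Sort the longitudes: -175.3°, -171.4°, -162.0°, -158.5°, -158.1°, -156.8°, +165.0°.
Eastward gaps between consecutive values (wrapping around): 3.9°, 9.4°, 3.5°, 0.4°, 1.3°, 321.8°, 19.7°.
Largest gap = 321.8° ⇒ minimal covering band is its complement: 360° − 321.8° = 38.2°.
Band runs from +165.0° eastward to -156.8°, crossing the antimeridian.

38.2°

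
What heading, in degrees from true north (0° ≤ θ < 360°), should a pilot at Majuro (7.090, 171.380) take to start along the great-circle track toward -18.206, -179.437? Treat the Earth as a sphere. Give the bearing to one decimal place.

160.4°

Δλ = -179.437 − 171.380 = -350.817°; wrapped into (−180°, 180°]: 9.183°.
θ = atan2( sin Δλ · cos φ₂ , cos φ₁ · sin φ₂ − sin φ₁ · cos φ₂ · cos Δλ )
  = atan2(0.15160, -0.42579) = 160.402° → normalised to [0°, 360°): 160.402°.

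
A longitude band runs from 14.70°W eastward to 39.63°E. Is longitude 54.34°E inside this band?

Band width going east from -14.70° to +39.63°: ((39.63 − -14.70) mod 360) = 54.33°.
Offset of +54.34° east of the west edge: ((54.34 − -14.70) mod 360) = 69.04°.
69.04° > 54.33° ⇒ outside.

No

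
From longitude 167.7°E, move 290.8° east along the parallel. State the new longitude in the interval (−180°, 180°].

98.5°E

Start at +167.7°; shift +290.8° → +458.5°.
+458.5° lies outside (−180°, 180°]; subtract 360° → +98.5°.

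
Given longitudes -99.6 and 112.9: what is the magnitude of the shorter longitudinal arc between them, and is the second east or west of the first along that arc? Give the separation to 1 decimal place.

Raw difference: 112.9 − -99.6 = 212.5°.
Normalise into (−180°, 180°]: 212.5° − 360° = -147.5°.
Negative ⇒ the second point lies to the west; separation 147.5°.

147.5° west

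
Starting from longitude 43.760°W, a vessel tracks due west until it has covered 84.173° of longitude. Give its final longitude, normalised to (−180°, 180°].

127.933°W

Start at -43.760°; shift −84.173° → -127.933°.
-127.933° already lies in (−180°, 180°].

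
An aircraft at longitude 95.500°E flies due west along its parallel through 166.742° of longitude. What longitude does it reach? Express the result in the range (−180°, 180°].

71.242°W

Start at +95.500°; shift −166.742° → -71.242°.
-71.242° already lies in (−180°, 180°].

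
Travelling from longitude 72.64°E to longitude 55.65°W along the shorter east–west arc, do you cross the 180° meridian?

Signed shortest Δλ = ((-55.65 − 72.64 + 180) mod 360) − 180 = -128.29°.
Going west by 128.29° from +72.64° reaches -55.65° without touching 180°.

No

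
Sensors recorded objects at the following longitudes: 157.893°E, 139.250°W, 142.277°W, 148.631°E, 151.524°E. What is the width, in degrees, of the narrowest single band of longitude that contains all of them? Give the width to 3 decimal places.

72.119°

Sort the longitudes: -142.277°, -139.250°, +148.631°, +151.524°, +157.893°.
Eastward gaps between consecutive values (wrapping around): 3.027°, 287.881°, 2.893°, 6.369°, 59.830°.
Largest gap = 287.881° ⇒ minimal covering band is its complement: 360° − 287.881° = 72.119°.
Band runs from +148.631° eastward to -139.250°, crossing the antimeridian.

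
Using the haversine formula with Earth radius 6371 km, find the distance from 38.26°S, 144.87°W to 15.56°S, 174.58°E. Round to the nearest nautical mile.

Δλ = 174.58 − -144.87 = 319.45°; wrapped into (−180°, 180°]: -40.55°.
Δφ = -15.56 − -38.26 = 22.70°.
a = sin²(Δφ/2) + cos φ₁ · cos φ₂ · sin²(Δλ/2) = 0.129564.
c = 2·atan2(√a, √(1−a)) = 0.73643 rad → d = 6371·c ≈ 4691.78 km ≈ 2533.36 nmi.

2533 nmi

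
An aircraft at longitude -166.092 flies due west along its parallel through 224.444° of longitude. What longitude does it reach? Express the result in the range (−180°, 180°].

Start at -166.092°; shift −224.444° → -390.536°.
-390.536° lies outside (−180°, 180°]; add 360° → -30.536°.

-30.536°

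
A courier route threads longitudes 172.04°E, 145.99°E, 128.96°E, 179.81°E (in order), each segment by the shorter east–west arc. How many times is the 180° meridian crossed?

0

Leg 1: +172.04° → +145.99°, shortest Δλ = -26.05° (west) — does not cross 180°.
Leg 2: +145.99° → +128.96°, shortest Δλ = -17.03° (west) — does not cross 180°.
Leg 3: +128.96° → +179.81°, shortest Δλ = 50.85° (east) — does not cross 180°.
Total crossings: 0.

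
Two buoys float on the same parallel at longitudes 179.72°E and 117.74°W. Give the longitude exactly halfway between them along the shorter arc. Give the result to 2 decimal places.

149.01°W

Signed shortest Δλ from +179.72° to -117.74° is +62.54°.
Midpoint longitude = +179.72° + (+62.54°)/2 = +179.72° + 31.27° = +210.99°.
Normalise into (−180°, 180°]: -149.01°.
(The naïve average (+179.72 + -117.74)/2 = 30.99° is on the wrong side of the globe.)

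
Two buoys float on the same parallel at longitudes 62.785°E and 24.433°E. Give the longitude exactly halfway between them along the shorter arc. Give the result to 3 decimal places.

43.609°E

Signed shortest Δλ from +62.785° to +24.433° is -38.352°.
Midpoint longitude = +62.785° + (-38.352°)/2 = +62.785° − 19.176° = +43.609°.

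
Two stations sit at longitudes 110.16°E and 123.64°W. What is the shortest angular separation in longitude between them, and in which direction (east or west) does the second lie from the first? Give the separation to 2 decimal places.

126.20° east

Raw difference: -123.64 − 110.16 = -233.8°.
Normalise into (−180°, 180°]: -233.8° + 360° = 126.2°.
Positive ⇒ the second point lies to the east; separation 126.20°.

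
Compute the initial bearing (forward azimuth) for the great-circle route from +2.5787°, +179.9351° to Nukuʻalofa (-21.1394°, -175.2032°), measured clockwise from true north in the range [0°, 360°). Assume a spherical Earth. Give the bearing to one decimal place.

168.9°

Δλ = -175.2032 − 179.9351 = -355.1383°; wrapped into (−180°, 180°]: 4.8617°.
θ = atan2( sin Δλ · cos φ₂ , cos φ₁ · sin φ₂ − sin φ₁ · cos φ₂ · cos Δλ )
  = atan2(0.07905, -0.40209) = 168.878° → normalised to [0°, 360°): 168.878°.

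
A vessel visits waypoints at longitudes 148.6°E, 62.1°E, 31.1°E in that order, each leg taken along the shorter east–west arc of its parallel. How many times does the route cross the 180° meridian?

Leg 1: +148.6° → +62.1°, shortest Δλ = -86.5° (west) — does not cross 180°.
Leg 2: +62.1° → +31.1°, shortest Δλ = -31.0° (west) — does not cross 180°.
Total crossings: 0.

0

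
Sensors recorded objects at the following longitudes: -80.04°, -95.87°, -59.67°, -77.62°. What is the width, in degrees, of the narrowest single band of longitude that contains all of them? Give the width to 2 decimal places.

36.20°

Sort the longitudes: -95.87°, -80.04°, -77.62°, -59.67°.
Eastward gaps between consecutive values (wrapping around): 15.83°, 2.42°, 17.95°, 323.80°.
Largest gap = 323.80° ⇒ minimal covering band is its complement: 360° − 323.80° = 36.20°.
Band runs from -95.87° eastward to -59.67°.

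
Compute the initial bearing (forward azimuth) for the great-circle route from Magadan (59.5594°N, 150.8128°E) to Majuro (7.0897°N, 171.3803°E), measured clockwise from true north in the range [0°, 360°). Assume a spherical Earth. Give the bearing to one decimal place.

Δλ = 171.3803 − 150.8128 = 20.5675°.
θ = atan2( sin Δλ · cos φ₂ , cos φ₁ · sin φ₂ − sin φ₁ · cos φ₂ · cos Δλ )
  = atan2(0.34862, -0.73850) = 154.729° → normalised to [0°, 360°): 154.729°.

154.7°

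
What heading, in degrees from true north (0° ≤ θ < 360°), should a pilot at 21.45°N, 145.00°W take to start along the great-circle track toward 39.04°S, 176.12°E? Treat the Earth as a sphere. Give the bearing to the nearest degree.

Δλ = 176.12 − -145.00 = 321.12°; wrapped into (−180°, 180°]: -38.88°.
θ = atan2( sin Δλ · cos φ₂ , cos φ₁ · sin φ₂ − sin φ₁ · cos φ₂ · cos Δλ )
  = atan2(-0.48753, -0.80735) = -148.873° → normalised to [0°, 360°): 211.127°.

211°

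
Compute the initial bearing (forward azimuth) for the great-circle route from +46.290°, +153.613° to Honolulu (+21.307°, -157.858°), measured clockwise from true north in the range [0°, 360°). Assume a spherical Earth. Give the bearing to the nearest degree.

Δλ = -157.858 − 153.613 = -311.471°; wrapped into (−180°, 180°]: 48.529°.
θ = atan2( sin Δλ · cos φ₂ , cos φ₁ · sin φ₂ − sin φ₁ · cos φ₂ · cos Δλ )
  = atan2(0.69807, -0.19489) = 105.599° → normalised to [0°, 360°): 105.599°.

106°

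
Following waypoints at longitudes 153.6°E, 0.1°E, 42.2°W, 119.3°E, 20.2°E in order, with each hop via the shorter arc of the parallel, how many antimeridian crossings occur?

0

Leg 1: +153.6° → +0.1°, shortest Δλ = -153.5° (west) — does not cross 180°.
Leg 2: +0.1° → -42.2°, shortest Δλ = -42.3° (west) — does not cross 180°.
Leg 3: -42.2° → +119.3°, shortest Δλ = 161.5° (east) — does not cross 180°.
Leg 4: +119.3° → +20.2°, shortest Δλ = -99.1° (west) — does not cross 180°.
Total crossings: 0.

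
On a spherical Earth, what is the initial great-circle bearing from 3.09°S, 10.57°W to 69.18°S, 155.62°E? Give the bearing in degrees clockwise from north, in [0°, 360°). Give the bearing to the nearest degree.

Δλ = 155.62 − -10.57 = 166.19°.
θ = atan2( sin Δλ · cos φ₂ , cos φ₁ · sin φ₂ − sin φ₁ · cos φ₂ · cos Δλ )
  = atan2(0.08484, -0.95195) = 174.907° → normalised to [0°, 360°): 174.907°.

175°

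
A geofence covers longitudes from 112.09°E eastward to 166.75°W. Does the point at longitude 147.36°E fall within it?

Yes

Band width going east from +112.09° to -166.75°: ((-166.75 − 112.09) mod 360) = 81.16°.
Offset of +147.36° east of the west edge: ((147.36 − 112.09) mod 360) = 35.27°.
35.27° ≤ 81.16° ⇒ inside.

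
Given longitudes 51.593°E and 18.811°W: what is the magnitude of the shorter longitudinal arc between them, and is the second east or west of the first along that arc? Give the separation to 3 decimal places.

Raw difference: -18.811 − 51.593 = -70.404°.
Normalise into (−180°, 180°]: -70.404° stays -70.404°.
Negative ⇒ the second point lies to the west; separation 70.404°.

70.404° west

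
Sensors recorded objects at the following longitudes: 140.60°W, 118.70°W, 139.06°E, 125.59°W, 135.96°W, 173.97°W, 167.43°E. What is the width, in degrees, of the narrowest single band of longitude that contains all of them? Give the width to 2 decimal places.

102.24°

Sort the longitudes: -173.97°, -140.60°, -135.96°, -125.59°, -118.70°, +139.06°, +167.43°.
Eastward gaps between consecutive values (wrapping around): 33.37°, 4.64°, 10.37°, 6.89°, 257.76°, 28.37°, 18.60°.
Largest gap = 257.76° ⇒ minimal covering band is its complement: 360° − 257.76° = 102.24°.
Band runs from +139.06° eastward to -118.70°, crossing the antimeridian.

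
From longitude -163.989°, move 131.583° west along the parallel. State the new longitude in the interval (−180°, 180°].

+64.428°

Start at -163.989°; shift −131.583° → -295.572°.
-295.572° lies outside (−180°, 180°]; add 360° → +64.428°.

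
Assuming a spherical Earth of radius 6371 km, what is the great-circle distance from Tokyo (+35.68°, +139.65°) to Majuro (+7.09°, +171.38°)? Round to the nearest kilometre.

4531 km

Δλ = 171.38 − 139.65 = 31.73°.
Δφ = 7.09 − 35.68 = -28.59°.
a = sin²(Δφ/2) + cos φ₁ · cos φ₂ · sin²(Δλ/2) = 0.121206.
c = 2·atan2(√a, √(1−a)) = 0.71119 rad → d = 6371·c ≈ 4530.98 km.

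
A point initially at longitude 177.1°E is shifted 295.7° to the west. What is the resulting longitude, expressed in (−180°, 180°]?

118.6°W

Start at +177.1°; shift −295.7° → -118.6°.
-118.6° already lies in (−180°, 180°].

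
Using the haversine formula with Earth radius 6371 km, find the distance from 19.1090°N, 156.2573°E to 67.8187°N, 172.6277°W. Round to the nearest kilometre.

5839 km

Δλ = -172.6277 − 156.2573 = -328.8850°; wrapped into (−180°, 180°]: 31.1150°.
Δφ = 67.8187 − 19.1090 = 48.7097°.
a = sin²(Δφ/2) + cos φ₁ · cos φ₂ · sin²(Δλ/2) = 0.195724.
c = 2·atan2(√a, √(1−a)) = 0.91656 rad → d = 6371·c ≈ 5839.42 km.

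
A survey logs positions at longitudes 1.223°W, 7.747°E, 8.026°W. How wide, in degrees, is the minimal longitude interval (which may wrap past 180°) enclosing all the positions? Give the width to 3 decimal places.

15.773°

Sort the longitudes: -8.026°, -1.223°, +7.747°.
Eastward gaps between consecutive values (wrapping around): 6.803°, 8.970°, 344.227°.
Largest gap = 344.227° ⇒ minimal covering band is its complement: 360° − 344.227° = 15.773°.
Band runs from -8.026° eastward to +7.747°.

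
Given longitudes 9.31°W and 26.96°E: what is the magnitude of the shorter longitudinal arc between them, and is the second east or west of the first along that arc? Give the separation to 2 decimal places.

Raw difference: 26.96 − -9.31 = 36.27°.
Normalise into (−180°, 180°]: 36.27° stays 36.27°.
Positive ⇒ the second point lies to the east; separation 36.27°.

36.27° east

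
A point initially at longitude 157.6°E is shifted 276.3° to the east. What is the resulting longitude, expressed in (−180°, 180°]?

73.9°E

Start at +157.6°; shift +276.3° → +433.9°.
+433.9° lies outside (−180°, 180°]; subtract 360° → +73.9°.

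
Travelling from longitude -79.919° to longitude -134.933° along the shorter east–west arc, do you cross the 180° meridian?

Signed shortest Δλ = ((-134.933 − -79.919 + 180) mod 360) − 180 = -55.014°.
Going west by 55.014° from -79.919° reaches -134.933° without touching 180°.

No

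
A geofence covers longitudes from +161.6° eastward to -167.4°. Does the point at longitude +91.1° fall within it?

Band width going east from +161.6° to -167.4°: ((-167.4 − 161.6) mod 360) = 31.0°.
Offset of +91.1° east of the west edge: ((91.1 − 161.6) mod 360) = 289.5°.
289.5° > 31.0° ⇒ outside.

No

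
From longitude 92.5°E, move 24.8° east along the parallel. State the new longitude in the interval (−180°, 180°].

117.3°E

Start at +92.5°; shift +24.8° → +117.3°.
+117.3° already lies in (−180°, 180°].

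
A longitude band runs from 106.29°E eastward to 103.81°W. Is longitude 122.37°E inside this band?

Band width going east from +106.29° to -103.81°: ((-103.81 − 106.29) mod 360) = 149.90°.
Offset of +122.37° east of the west edge: ((122.37 − 106.29) mod 360) = 16.08°.
16.08° ≤ 149.90° ⇒ inside.

Yes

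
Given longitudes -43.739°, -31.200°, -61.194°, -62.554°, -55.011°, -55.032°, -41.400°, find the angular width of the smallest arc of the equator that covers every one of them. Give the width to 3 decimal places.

31.354°

Sort the longitudes: -62.554°, -61.194°, -55.032°, -55.011°, -43.739°, -41.400°, -31.200°.
Eastward gaps between consecutive values (wrapping around): 1.360°, 6.162°, 0.021°, 11.272°, 2.339°, 10.200°, 328.646°.
Largest gap = 328.646° ⇒ minimal covering band is its complement: 360° − 328.646° = 31.354°.
Band runs from -62.554° eastward to -31.200°.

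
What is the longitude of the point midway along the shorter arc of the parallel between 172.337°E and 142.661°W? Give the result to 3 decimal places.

165.162°W

Signed shortest Δλ from +172.337° to -142.661° is +45.002°.
Midpoint longitude = +172.337° + (+45.002°)/2 = +172.337° + 22.501° = +194.838°.
Normalise into (−180°, 180°]: -165.162°.
(The naïve average (+172.337 + -142.661)/2 = 14.838° is on the wrong side of the globe.)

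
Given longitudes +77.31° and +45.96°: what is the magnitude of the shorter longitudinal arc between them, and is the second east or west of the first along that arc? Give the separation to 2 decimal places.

31.35° west

Raw difference: 45.96 − 77.31 = -31.35°.
Normalise into (−180°, 180°]: -31.35° stays -31.35°.
Negative ⇒ the second point lies to the west; separation 31.35°.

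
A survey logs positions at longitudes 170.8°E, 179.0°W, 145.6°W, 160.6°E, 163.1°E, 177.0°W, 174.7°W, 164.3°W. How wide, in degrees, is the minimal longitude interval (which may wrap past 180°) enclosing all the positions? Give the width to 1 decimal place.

Sort the longitudes: -179.0°, -177.0°, -174.7°, -164.3°, -145.6°, +160.6°, +163.1°, +170.8°.
Eastward gaps between consecutive values (wrapping around): 2.0°, 2.3°, 10.4°, 18.7°, 306.2°, 2.5°, 7.7°, 10.2°.
Largest gap = 306.2° ⇒ minimal covering band is its complement: 360° − 306.2° = 53.8°.
Band runs from +160.6° eastward to -145.6°, crossing the antimeridian.

53.8°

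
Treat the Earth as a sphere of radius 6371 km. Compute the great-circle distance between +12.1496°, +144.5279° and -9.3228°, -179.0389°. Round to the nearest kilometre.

4681 km

Δλ = -179.0389 − 144.5279 = -323.5668°; wrapped into (−180°, 180°]: 36.4332°.
Δφ = -9.3228 − 12.1496 = -21.4724°.
a = sin²(Δφ/2) + cos φ₁ · cos φ₂ · sin²(Δλ/2) = 0.128977.
c = 2·atan2(√a, √(1−a)) = 0.73468 rad → d = 6371·c ≈ 4680.65 km.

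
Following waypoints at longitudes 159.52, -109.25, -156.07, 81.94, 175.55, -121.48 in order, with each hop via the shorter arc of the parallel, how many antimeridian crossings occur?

Leg 1: +159.52° → -109.25°, shortest Δλ = 91.23° (east) — crosses 180°.
Leg 2: -109.25° → -156.07°, shortest Δλ = -46.82° (west) — does not cross 180°.
Leg 3: -156.07° → +81.94°, shortest Δλ = -121.99° (west) — crosses 180°.
Leg 4: +81.94° → +175.55°, shortest Δλ = 93.61° (east) — does not cross 180°.
Leg 5: +175.55° → -121.48°, shortest Δλ = 62.97° (east) — crosses 180°.
Total crossings: 3.

3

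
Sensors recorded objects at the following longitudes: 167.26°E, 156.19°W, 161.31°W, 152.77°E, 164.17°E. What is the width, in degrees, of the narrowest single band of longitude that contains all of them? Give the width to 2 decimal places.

51.04°

Sort the longitudes: -161.31°, -156.19°, +152.77°, +164.17°, +167.26°.
Eastward gaps between consecutive values (wrapping around): 5.12°, 308.96°, 11.40°, 3.09°, 31.43°.
Largest gap = 308.96° ⇒ minimal covering band is its complement: 360° − 308.96° = 51.04°.
Band runs from +152.77° eastward to -156.19°, crossing the antimeridian.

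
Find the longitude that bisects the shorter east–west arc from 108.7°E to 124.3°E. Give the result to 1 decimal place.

Signed shortest Δλ from +108.7° to +124.3° is +15.6°.
Midpoint longitude = +108.7° + (+15.6°)/2 = +108.7° + 7.8° = +116.5°.

116.5°E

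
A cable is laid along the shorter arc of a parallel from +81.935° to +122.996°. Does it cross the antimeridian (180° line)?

No

Signed shortest Δλ = ((122.996 − 81.935 + 180) mod 360) − 180 = 41.061°.
Going east by 41.061° from +81.935° reaches +122.996° without touching 180°.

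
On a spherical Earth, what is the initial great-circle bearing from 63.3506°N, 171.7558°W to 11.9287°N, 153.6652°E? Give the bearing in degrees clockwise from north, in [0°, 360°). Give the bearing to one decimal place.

221.5°

Δλ = 153.6652 − -171.7558 = 325.4210°; wrapped into (−180°, 180°]: -34.5790°.
θ = atan2( sin Δλ · cos φ₂ , cos φ₁ · sin φ₂ − sin φ₁ · cos φ₂ · cos Δλ )
  = atan2(-0.55529, -0.62728) = -138.484° → normalised to [0°, 360°): 221.516°.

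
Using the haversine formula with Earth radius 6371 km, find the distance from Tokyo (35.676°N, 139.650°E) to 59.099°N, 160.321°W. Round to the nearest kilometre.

4988 km

Δλ = -160.321 − 139.650 = -299.971°; wrapped into (−180°, 180°]: 60.029°.
Δφ = 59.099 − 35.676 = 23.423°.
a = sin²(Δφ/2) + cos φ₁ · cos φ₂ · sin²(Δλ/2) = 0.145588.
c = 2·atan2(√a, √(1−a)) = 0.78297 rad → d = 6371·c ≈ 4988.28 km.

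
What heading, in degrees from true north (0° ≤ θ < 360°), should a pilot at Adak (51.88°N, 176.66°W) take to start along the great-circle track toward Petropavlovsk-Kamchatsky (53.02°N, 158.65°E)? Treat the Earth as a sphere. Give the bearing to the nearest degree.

Δλ = 158.65 − -176.66 = 335.31°; wrapped into (−180°, 180°]: -24.69°.
θ = atan2( sin Δλ · cos φ₂ , cos φ₁ · sin φ₂ − sin φ₁ · cos φ₂ · cos Δλ )
  = atan2(-0.25127, 0.06316) = -75.890° → normalised to [0°, 360°): 284.110°.

284°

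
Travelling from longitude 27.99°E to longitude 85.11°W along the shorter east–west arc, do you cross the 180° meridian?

Signed shortest Δλ = ((-85.11 − 27.99 + 180) mod 360) − 180 = -113.1°.
Going west by 113.1° from +27.99° reaches -85.11° without touching 180°.

No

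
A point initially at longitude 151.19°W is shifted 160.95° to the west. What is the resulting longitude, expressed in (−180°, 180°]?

Start at -151.19°; shift −160.95° → -312.14°.
-312.14° lies outside (−180°, 180°]; add 360° → +47.86°.

47.86°E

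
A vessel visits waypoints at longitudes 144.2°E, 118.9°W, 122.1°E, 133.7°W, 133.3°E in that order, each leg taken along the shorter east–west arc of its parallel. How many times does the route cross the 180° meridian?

Leg 1: +144.2° → -118.9°, shortest Δλ = 96.9° (east) — crosses 180°.
Leg 2: -118.9° → +122.1°, shortest Δλ = -119.0° (west) — crosses 180°.
Leg 3: +122.1° → -133.7°, shortest Δλ = 104.2° (east) — crosses 180°.
Leg 4: -133.7° → +133.3°, shortest Δλ = -93.0° (west) — crosses 180°.
Total crossings: 4.

4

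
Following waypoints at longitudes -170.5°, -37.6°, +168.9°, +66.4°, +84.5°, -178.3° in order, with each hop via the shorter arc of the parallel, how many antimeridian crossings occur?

2

Leg 1: -170.5° → -37.6°, shortest Δλ = 132.9° (east) — does not cross 180°.
Leg 2: -37.6° → +168.9°, shortest Δλ = -153.5° (west) — crosses 180°.
Leg 3: +168.9° → +66.4°, shortest Δλ = -102.5° (west) — does not cross 180°.
Leg 4: +66.4° → +84.5°, shortest Δλ = 18.1° (east) — does not cross 180°.
Leg 5: +84.5° → -178.3°, shortest Δλ = 97.2° (east) — crosses 180°.
Total crossings: 2.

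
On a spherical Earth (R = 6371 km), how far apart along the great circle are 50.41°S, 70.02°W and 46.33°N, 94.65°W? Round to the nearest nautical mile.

5947 nmi

Δλ = -94.65 − -70.02 = -24.63°.
Δφ = 46.33 − -50.41 = 96.74°.
a = sin²(Δφ/2) + cos φ₁ · cos φ₂ · sin²(Δλ/2) = 0.578700.
c = 2·atan2(√a, √(1−a)) = 1.72885 rad → d = 6371·c ≈ 11014.53 km ≈ 5947.37 nmi.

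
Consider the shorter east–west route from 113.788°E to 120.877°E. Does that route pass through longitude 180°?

Signed shortest Δλ = ((120.877 − 113.788 + 180) mod 360) − 180 = 7.089°.
Going east by 7.089° from +113.788° reaches +120.877° without touching 180°.

No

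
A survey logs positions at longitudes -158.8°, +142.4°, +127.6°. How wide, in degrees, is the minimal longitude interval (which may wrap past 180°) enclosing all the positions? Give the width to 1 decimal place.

73.6°

Sort the longitudes: -158.8°, +127.6°, +142.4°.
Eastward gaps between consecutive values (wrapping around): 286.4°, 14.8°, 58.8°.
Largest gap = 286.4° ⇒ minimal covering band is its complement: 360° − 286.4° = 73.6°.
Band runs from +127.6° eastward to -158.8°, crossing the antimeridian.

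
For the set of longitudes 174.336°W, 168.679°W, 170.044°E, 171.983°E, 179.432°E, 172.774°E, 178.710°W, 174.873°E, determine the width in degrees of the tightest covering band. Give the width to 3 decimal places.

Sort the longitudes: -178.710°, -174.336°, -168.679°, +170.044°, +171.983°, +172.774°, +174.873°, +179.432°.
Eastward gaps between consecutive values (wrapping around): 4.374°, 5.657°, 338.723°, 1.939°, 0.791°, 2.099°, 4.559°, 1.858°.
Largest gap = 338.723° ⇒ minimal covering band is its complement: 360° − 338.723° = 21.277°.
Band runs from +170.044° eastward to -168.679°, crossing the antimeridian.

21.277°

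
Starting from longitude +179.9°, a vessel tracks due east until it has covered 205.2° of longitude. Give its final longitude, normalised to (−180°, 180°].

+25.1°

Start at +179.9°; shift +205.2° → +385.1°.
+385.1° lies outside (−180°, 180°]; subtract 360° → +25.1°.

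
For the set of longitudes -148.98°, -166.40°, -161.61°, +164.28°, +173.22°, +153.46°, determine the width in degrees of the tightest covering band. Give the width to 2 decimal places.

Sort the longitudes: -166.40°, -161.61°, -148.98°, +153.46°, +164.28°, +173.22°.
Eastward gaps between consecutive values (wrapping around): 4.79°, 12.63°, 302.44°, 10.82°, 8.94°, 20.38°.
Largest gap = 302.44° ⇒ minimal covering band is its complement: 360° − 302.44° = 57.56°.
Band runs from +153.46° eastward to -148.98°, crossing the antimeridian.

57.56°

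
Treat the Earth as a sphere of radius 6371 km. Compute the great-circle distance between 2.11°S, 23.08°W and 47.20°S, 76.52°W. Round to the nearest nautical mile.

Δλ = -76.52 − -23.08 = -53.44°.
Δφ = -47.20 − -2.11 = -45.09°.
a = sin²(Δφ/2) + cos φ₁ · cos φ₂ · sin²(Δλ/2) = 0.284270.
c = 2·atan2(√a, √(1−a)) = 1.12469 rad → d = 6371·c ≈ 7165.38 km ≈ 3869.00 nmi.

3869 nmi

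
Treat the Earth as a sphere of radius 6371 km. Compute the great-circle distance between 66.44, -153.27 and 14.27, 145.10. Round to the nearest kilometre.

7316 km

Δλ = 145.10 − -153.27 = 298.37°; wrapped into (−180°, 180°]: -61.63°.
Δφ = 14.27 − 66.44 = -52.17°.
a = sin²(Δφ/2) + cos φ₁ · cos φ₂ · sin²(Δλ/2) = 0.294994.
c = 2·atan2(√a, √(1−a)) = 1.14833 rad → d = 6371·c ≈ 7316.01 km.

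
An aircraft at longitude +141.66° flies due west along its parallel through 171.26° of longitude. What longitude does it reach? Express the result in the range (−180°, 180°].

Start at +141.66°; shift −171.26° → -29.60°.
-29.60° already lies in (−180°, 180°].

-29.60°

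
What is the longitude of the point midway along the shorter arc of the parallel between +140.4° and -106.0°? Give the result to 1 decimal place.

-162.8°

Signed shortest Δλ from +140.4° to -106.0° is +113.6°.
Midpoint longitude = +140.4° + (+113.6°)/2 = +140.4° + 56.8° = +197.2°.
Normalise into (−180°, 180°]: -162.8°.
(The naïve average (+140.4 + -106.0)/2 = 17.2° is on the wrong side of the globe.)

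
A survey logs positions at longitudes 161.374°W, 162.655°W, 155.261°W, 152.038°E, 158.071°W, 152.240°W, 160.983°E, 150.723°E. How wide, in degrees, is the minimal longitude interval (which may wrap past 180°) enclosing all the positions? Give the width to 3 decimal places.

Sort the longitudes: -162.655°, -161.374°, -158.071°, -155.261°, -152.240°, +150.723°, +152.038°, +160.983°.
Eastward gaps between consecutive values (wrapping around): 1.281°, 3.303°, 2.810°, 3.021°, 302.963°, 1.315°, 8.945°, 36.362°.
Largest gap = 302.963° ⇒ minimal covering band is its complement: 360° − 302.963° = 57.037°.
Band runs from +150.723° eastward to -152.240°, crossing the antimeridian.

57.037°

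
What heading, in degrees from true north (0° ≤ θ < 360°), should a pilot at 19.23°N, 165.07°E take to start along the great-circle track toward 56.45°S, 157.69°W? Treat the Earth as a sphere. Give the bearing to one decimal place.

160.3°

Δλ = -157.69 − 165.07 = -322.76°; wrapped into (−180°, 180°]: 37.24°.
θ = atan2( sin Δλ · cos φ₂ , cos φ₁ · sin φ₂ − sin φ₁ · cos φ₂ · cos Δλ )
  = atan2(0.33445, -0.93182) = 160.256° → normalised to [0°, 360°): 160.256°.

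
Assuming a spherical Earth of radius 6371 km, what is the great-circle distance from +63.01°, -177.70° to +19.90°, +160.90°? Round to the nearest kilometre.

Δλ = 160.90 − -177.70 = 338.60°; wrapped into (−180°, 180°]: -21.40°.
Δφ = 19.90 − 63.01 = -43.11°.
a = sin²(Δφ/2) + cos φ₁ · cos φ₂ · sin²(Δλ/2) = 0.149689.
c = 2·atan2(√a, √(1−a)) = 0.79453 rad → d = 6371·c ≈ 5061.93 km.

5062 km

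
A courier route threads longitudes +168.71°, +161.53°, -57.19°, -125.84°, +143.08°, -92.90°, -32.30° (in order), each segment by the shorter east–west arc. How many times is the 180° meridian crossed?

Leg 1: +168.71° → +161.53°, shortest Δλ = -7.18° (west) — does not cross 180°.
Leg 2: +161.53° → -57.19°, shortest Δλ = 141.28° (east) — crosses 180°.
Leg 3: -57.19° → -125.84°, shortest Δλ = -68.65° (west) — does not cross 180°.
Leg 4: -125.84° → +143.08°, shortest Δλ = -91.08° (west) — crosses 180°.
Leg 5: +143.08° → -92.90°, shortest Δλ = 124.02° (east) — crosses 180°.
Leg 6: -92.90° → -32.30°, shortest Δλ = 60.6° (east) — does not cross 180°.
Total crossings: 3.

3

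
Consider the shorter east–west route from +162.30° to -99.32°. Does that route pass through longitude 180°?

Yes

Naïve |-99.32 − 162.30| = 261.62° > 180°, so the shorter arc goes the other way round — across 180°.
Signed shortest Δλ = ((-99.32 − 162.30 + 180) mod 360) − 180 = 98.38°.
Going east by 98.38° from +162.30° passes through 180° before reaching -99.32°.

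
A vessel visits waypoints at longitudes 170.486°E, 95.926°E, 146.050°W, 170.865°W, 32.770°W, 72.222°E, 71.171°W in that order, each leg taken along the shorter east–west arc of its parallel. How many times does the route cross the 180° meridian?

Leg 1: +170.486° → +95.926°, shortest Δλ = -74.56° (west) — does not cross 180°.
Leg 2: +95.926° → -146.050°, shortest Δλ = 118.024° (east) — crosses 180°.
Leg 3: -146.050° → -170.865°, shortest Δλ = -24.815° (west) — does not cross 180°.
Leg 4: -170.865° → -32.770°, shortest Δλ = 138.095° (east) — does not cross 180°.
Leg 5: -32.770° → +72.222°, shortest Δλ = 104.992° (east) — does not cross 180°.
Leg 6: +72.222° → -71.171°, shortest Δλ = -143.393° (west) — does not cross 180°.
Total crossings: 1.

1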